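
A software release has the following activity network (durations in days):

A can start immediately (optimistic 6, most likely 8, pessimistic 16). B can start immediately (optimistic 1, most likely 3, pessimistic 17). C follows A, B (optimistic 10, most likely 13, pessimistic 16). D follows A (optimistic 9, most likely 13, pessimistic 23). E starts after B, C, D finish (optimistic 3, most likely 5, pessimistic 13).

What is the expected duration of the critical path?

te_A = (6 + 4·8 + 16)/6 = 54/6 = 9
te_B = (1 + 4·3 + 17)/6 = 30/6 = 5
te_C = (10 + 4·13 + 16)/6 = 78/6 = 13
te_D = (9 + 4·13 + 23)/6 = 84/6 = 14
te_E = (3 + 4·5 + 13)/6 = 36/6 = 6

Forward pass:
ES_A = 0; EF_A = 9
ES_B = 0; EF_B = 5
ES_C = max(EF_A=9, EF_B=5) = 9; EF_C = 9+13 = 22
ES_D = 9; EF_D = 9+14 = 23
ES_E = max(EF_B=5, EF_C=22, EF_D=23) = 23; EF_E = 23+6 = 29
Expected project duration μ = 29 days. Critical path: A → D → E.

29 days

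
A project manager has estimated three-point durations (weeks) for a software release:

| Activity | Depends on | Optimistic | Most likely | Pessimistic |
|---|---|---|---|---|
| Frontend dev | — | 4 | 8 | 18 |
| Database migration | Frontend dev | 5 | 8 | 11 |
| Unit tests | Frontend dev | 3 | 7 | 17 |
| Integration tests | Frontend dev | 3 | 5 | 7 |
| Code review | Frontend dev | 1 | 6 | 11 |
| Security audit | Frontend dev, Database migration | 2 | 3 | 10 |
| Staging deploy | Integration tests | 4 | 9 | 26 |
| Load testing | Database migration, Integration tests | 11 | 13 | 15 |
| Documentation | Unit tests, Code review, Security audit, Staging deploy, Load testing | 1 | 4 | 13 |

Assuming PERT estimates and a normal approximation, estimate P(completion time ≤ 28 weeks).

te_Frontend dev = (4 + 4·8 + 18)/6 = 54/6 = 9; σ²_Frontend dev = ((18−4)/6)² = 5.444
te_Database migration = (5 + 4·8 + 11)/6 = 48/6 = 8; σ²_Database migration = ((11−5)/6)² = 1.000
te_Unit tests = (3 + 4·7 + 17)/6 = 48/6 = 8; σ²_Unit tests = ((17−3)/6)² = 5.444
te_Integration tests = (3 + 4·5 + 7)/6 = 30/6 = 5; σ²_Integration tests = ((7−3)/6)² = 0.444
te_Code review = (1 + 4·6 + 11)/6 = 36/6 = 6; σ²_Code review = ((11−1)/6)² = 2.778
te_Security audit = (2 + 4·3 + 10)/6 = 24/6 = 4; σ²_Security audit = ((10−2)/6)² = 1.778
te_Staging deploy = (4 + 4·9 + 26)/6 = 66/6 = 11; σ²_Staging deploy = ((26−4)/6)² = 13.444
te_Load testing = (11 + 4·13 + 15)/6 = 78/6 = 13; σ²_Load testing = ((15−11)/6)² = 0.444
te_Documentation = (1 + 4·4 + 13)/6 = 30/6 = 5; σ²_Documentation = ((13−1)/6)² = 4.000

Forward pass:
ES_Frontend dev = 0; EF_Frontend dev = 9
ES_Database migration = 9; EF_Database migration = 9+8 = 17
ES_Unit tests = 9; EF_Unit tests = 9+8 = 17
ES_Integration tests = 9; EF_Integration tests = 9+5 = 14
ES_Code review = 9; EF_Code review = 9+6 = 15
ES_Security audit = max(EF_Frontend dev=9, EF_Database migration=17) = 17; EF_Security audit = 17+4 = 21
ES_Staging deploy = 14; EF_Staging deploy = 14+11 = 25
ES_Load testing = max(EF_Database migration=17, EF_Integration tests=14) = 17; EF_Load testing = 17+13 = 30
ES_Documentation = max(EF_Unit tests=17, EF_Code review=15, EF_Security audit=21, EF_Staging deploy=25, EF_Load testing=30) = 30; EF_Documentation = 30+5 = 35
Expected project duration μ = 35 weeks. Critical path: Frontend dev → Database migration → Load testing → Documentation.

Variance along critical path = 5.444 + 1.000 + 0.444 + 4.000 = 10.889; σ = √10.889 = 3.300 weeks.
Z = (28 − 35) / 3.300 = -2.121
P(T ≤ 28) = Φ(-2.121) ≈ 0.017

0.017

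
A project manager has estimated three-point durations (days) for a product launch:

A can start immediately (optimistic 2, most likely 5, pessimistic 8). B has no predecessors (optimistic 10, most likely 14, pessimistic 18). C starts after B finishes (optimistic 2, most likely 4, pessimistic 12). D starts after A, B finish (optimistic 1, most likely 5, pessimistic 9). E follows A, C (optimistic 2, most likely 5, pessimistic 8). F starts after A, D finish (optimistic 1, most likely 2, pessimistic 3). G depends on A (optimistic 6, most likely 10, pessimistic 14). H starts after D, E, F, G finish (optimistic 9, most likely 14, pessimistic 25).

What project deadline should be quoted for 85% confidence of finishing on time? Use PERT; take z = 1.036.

42.7 days

te_A = (2 + 4·5 + 8)/6 = 30/6 = 5; σ²_A = ((8−2)/6)² = 1.000
te_B = (10 + 4·14 + 18)/6 = 84/6 = 14; σ²_B = ((18−10)/6)² = 1.778
te_C = (2 + 4·4 + 12)/6 = 30/6 = 5; σ²_C = ((12−2)/6)² = 2.778
te_D = (1 + 4·5 + 9)/6 = 30/6 = 5; σ²_D = ((9−1)/6)² = 1.778
te_E = (2 + 4·5 + 8)/6 = 30/6 = 5; σ²_E = ((8−2)/6)² = 1.000
te_F = (1 + 4·2 + 3)/6 = 12/6 = 2; σ²_F = ((3−1)/6)² = 0.111
te_G = (6 + 4·10 + 14)/6 = 60/6 = 10; σ²_G = ((14−6)/6)² = 1.778
te_H = (9 + 4·14 + 25)/6 = 90/6 = 15; σ²_H = ((25−9)/6)² = 7.111

Forward pass:
ES_A = 0; EF_A = 5
ES_B = 0; EF_B = 14
ES_C = 14; EF_C = 14+5 = 19
ES_D = max(EF_A=5, EF_B=14) = 14; EF_D = 14+5 = 19
ES_E = max(EF_A=5, EF_C=19) = 19; EF_E = 19+5 = 24
ES_F = max(EF_A=5, EF_D=19) = 19; EF_F = 19+2 = 21
ES_G = 5; EF_G = 5+10 = 15
ES_H = max(EF_D=19, EF_E=24, EF_F=21, EF_G=15) = 24; EF_H = 24+15 = 39
Expected project duration μ = 39 days. Critical path: B → C → E → H.

Variance along critical path = 1.778 + 2.778 + 1.000 + 7.111 = 12.667; σ = 3.559 days.
D = μ + z·σ = 39 + 1.036·3.559 = 42.7 days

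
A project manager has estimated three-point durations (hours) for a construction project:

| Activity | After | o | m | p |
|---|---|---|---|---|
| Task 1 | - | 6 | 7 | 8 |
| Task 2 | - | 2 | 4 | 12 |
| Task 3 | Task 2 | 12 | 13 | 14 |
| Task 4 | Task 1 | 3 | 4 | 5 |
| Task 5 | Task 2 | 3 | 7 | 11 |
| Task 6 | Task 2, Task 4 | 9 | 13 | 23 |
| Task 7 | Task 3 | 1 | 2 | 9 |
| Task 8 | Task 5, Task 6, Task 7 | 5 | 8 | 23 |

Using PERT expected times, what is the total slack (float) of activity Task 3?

te_Task 1 = (6 + 4·7 + 8)/6 = 42/6 = 7
te_Task 2 = (2 + 4·4 + 12)/6 = 30/6 = 5
te_Task 3 = (12 + 4·13 + 14)/6 = 78/6 = 13
te_Task 4 = (3 + 4·4 + 5)/6 = 24/6 = 4
te_Task 5 = (3 + 4·7 + 11)/6 = 42/6 = 7
te_Task 6 = (9 + 4·13 + 23)/6 = 84/6 = 14
te_Task 7 = (1 + 4·2 + 9)/6 = 18/6 = 3
te_Task 8 = (5 + 4·8 + 23)/6 = 60/6 = 10

Forward pass:
ES_Task 1 = 0; EF_Task 1 = 7
ES_Task 2 = 0; EF_Task 2 = 5
ES_Task 3 = 5; EF_Task 3 = 5+13 = 18
ES_Task 4 = 7; EF_Task 4 = 7+4 = 11
ES_Task 5 = 5; EF_Task 5 = 5+7 = 12
ES_Task 6 = max(EF_Task 2=5, EF_Task 4=11) = 11; EF_Task 6 = 11+14 = 25
ES_Task 7 = 18; EF_Task 7 = 18+3 = 21
ES_Task 8 = max(EF_Task 5=12, EF_Task 6=25, EF_Task 7=21) = 25; EF_Task 8 = 25+10 = 35
Expected project duration μ = 35 hours. Critical path: Task 1 → Task 4 → Task 6 → Task 8.

Backward pass:
LF_Task 8 = 35; LS_Task 8 = 35−10 = 25
LF_Task 7 = LS_Task 8 = 25; LS_Task 7 = 25−3 = 22
LF_Task 6 = LS_Task 8 = 25; LS_Task 6 = 25−14 = 11
LF_Task 5 = LS_Task 8 = 25; LS_Task 5 = 25−7 = 18
LF_Task 4 = LS_Task 6 = 11; LS_Task 4 = 11−4 = 7
LF_Task 3 = LS_Task 7 = 22; LS_Task 3 = 22−13 = 9
LF_Task 2 = min(LS_Task 3=9, LS_Task 5=18, LS_Task 6=11) = 9; LS_Task 2 = 9−5 = 4
LF_Task 1 = LS_Task 4 = 7; LS_Task 1 = 7−7 = 0
Slack_Task 3 = LS_Task 3 − ES_Task 3 = 9 − 5 = 4

4 hours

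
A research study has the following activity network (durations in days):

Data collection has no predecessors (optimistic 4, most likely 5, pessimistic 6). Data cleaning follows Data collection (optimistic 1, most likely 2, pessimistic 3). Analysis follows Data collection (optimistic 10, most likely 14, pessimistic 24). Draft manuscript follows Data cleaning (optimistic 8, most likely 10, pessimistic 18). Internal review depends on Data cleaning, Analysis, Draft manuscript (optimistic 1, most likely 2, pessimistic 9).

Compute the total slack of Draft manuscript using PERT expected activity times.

te_Data collection = (4 + 4·5 + 6)/6 = 30/6 = 5
te_Data cleaning = (1 + 4·2 + 3)/6 = 12/6 = 2
te_Analysis = (10 + 4·14 + 24)/6 = 90/6 = 15
te_Draft manuscript = (8 + 4·10 + 18)/6 = 66/6 = 11
te_Internal review = (1 + 4·2 + 9)/6 = 18/6 = 3

Forward pass:
ES_Data collection = 0; EF_Data collection = 5
ES_Data cleaning = 5; EF_Data cleaning = 5+2 = 7
ES_Analysis = 5; EF_Analysis = 5+15 = 20
ES_Draft manuscript = 7; EF_Draft manuscript = 7+11 = 18
ES_Internal review = max(EF_Data cleaning=7, EF_Analysis=20, EF_Draft manuscript=18) = 20; EF_Internal review = 20+3 = 23
Expected project duration μ = 23 days. Critical path: Data collection → Analysis → Internal review.

Backward pass:
LF_Internal review = 23; LS_Internal review = 23−3 = 20
LF_Draft manuscript = LS_Internal review = 20; LS_Draft manuscript = 20−11 = 9
LF_Analysis = LS_Internal review = 20; LS_Analysis = 20−15 = 5
LF_Data cleaning = min(LS_Draft manuscript=9, LS_Internal review=20) = 9; LS_Data cleaning = 9−2 = 7
LF_Data collection = min(LS_Data cleaning=7, LS_Analysis=5) = 5; LS_Data collection = 5−5 = 0
Slack_Draft manuscript = LS_Draft manuscript − ES_Draft manuscript = 9 − 7 = 2

2 days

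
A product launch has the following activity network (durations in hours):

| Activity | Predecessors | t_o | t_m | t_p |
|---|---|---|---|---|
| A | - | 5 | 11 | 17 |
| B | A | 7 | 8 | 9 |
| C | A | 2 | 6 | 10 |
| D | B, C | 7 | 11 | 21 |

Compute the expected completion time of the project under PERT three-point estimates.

31 hours

te_A = (5 + 4·11 + 17)/6 = 66/6 = 11
te_B = (7 + 4·8 + 9)/6 = 48/6 = 8
te_C = (2 + 4·6 + 10)/6 = 36/6 = 6
te_D = (7 + 4·11 + 21)/6 = 72/6 = 12

Forward pass:
ES_A = 0; EF_A = 11
ES_B = 11; EF_B = 11+8 = 19
ES_C = 11; EF_C = 11+6 = 17
ES_D = max(EF_B=19, EF_C=17) = 19; EF_D = 19+12 = 31
Expected project duration μ = 31 hours. Critical path: A → B → D.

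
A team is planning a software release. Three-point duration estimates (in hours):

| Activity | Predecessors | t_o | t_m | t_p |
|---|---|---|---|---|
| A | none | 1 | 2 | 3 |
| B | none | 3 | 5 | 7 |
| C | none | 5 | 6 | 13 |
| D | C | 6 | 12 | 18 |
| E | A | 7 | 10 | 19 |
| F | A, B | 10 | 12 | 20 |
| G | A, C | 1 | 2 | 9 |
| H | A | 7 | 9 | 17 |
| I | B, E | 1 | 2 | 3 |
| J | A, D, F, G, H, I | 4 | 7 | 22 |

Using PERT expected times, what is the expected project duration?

28 hours

te_A = (1 + 4·2 + 3)/6 = 12/6 = 2
te_B = (3 + 4·5 + 7)/6 = 30/6 = 5
te_C = (5 + 4·6 + 13)/6 = 42/6 = 7
te_D = (6 + 4·12 + 18)/6 = 72/6 = 12
te_E = (7 + 4·10 + 19)/6 = 66/6 = 11
te_F = (10 + 4·12 + 20)/6 = 78/6 = 13
te_G = (1 + 4·2 + 9)/6 = 18/6 = 3
te_H = (7 + 4·9 + 17)/6 = 60/6 = 10
te_I = (1 + 4·2 + 3)/6 = 12/6 = 2
te_J = (4 + 4·7 + 22)/6 = 54/6 = 9

Forward pass:
ES_A = 0; EF_A = 2
ES_B = 0; EF_B = 5
ES_C = 0; EF_C = 7
ES_D = 7; EF_D = 7+12 = 19
ES_E = 2; EF_E = 2+11 = 13
ES_F = max(EF_A=2, EF_B=5) = 5; EF_F = 5+13 = 18
ES_G = max(EF_A=2, EF_C=7) = 7; EF_G = 7+3 = 10
ES_H = 2; EF_H = 2+10 = 12
ES_I = max(EF_B=5, EF_E=13) = 13; EF_I = 13+2 = 15
ES_J = max(EF_A=2, EF_D=19, EF_F=18, EF_G=10, EF_H=12, EF_I=15) = 19; EF_J = 19+9 = 28
Expected project duration μ = 28 hours. Critical path: C → D → J.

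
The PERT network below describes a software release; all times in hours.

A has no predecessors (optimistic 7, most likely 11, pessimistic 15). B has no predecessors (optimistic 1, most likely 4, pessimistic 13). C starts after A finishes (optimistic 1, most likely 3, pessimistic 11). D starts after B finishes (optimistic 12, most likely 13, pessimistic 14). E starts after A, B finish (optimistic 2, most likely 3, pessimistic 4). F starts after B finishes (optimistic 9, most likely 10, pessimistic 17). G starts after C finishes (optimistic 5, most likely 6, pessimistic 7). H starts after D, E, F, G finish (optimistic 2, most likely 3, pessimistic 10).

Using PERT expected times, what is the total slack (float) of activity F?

te_A = (7 + 4·11 + 15)/6 = 66/6 = 11
te_B = (1 + 4·4 + 13)/6 = 30/6 = 5
te_C = (1 + 4·3 + 11)/6 = 24/6 = 4
te_D = (12 + 4·13 + 14)/6 = 78/6 = 13
te_E = (2 + 4·3 + 4)/6 = 18/6 = 3
te_F = (9 + 4·10 + 17)/6 = 66/6 = 11
te_G = (5 + 4·6 + 7)/6 = 36/6 = 6
te_H = (2 + 4·3 + 10)/6 = 24/6 = 4

Forward pass:
ES_A = 0; EF_A = 11
ES_B = 0; EF_B = 5
ES_C = 11; EF_C = 11+4 = 15
ES_D = 5; EF_D = 5+13 = 18
ES_E = max(EF_A=11, EF_B=5) = 11; EF_E = 11+3 = 14
ES_F = 5; EF_F = 5+11 = 16
ES_G = 15; EF_G = 15+6 = 21
ES_H = max(EF_D=18, EF_E=14, EF_F=16, EF_G=21) = 21; EF_H = 21+4 = 25
Expected project duration μ = 25 hours. Critical path: A → C → G → H.

Backward pass:
LF_H = 25; LS_H = 25−4 = 21
LF_G = LS_H = 21; LS_G = 21−6 = 15
LF_F = LS_H = 21; LS_F = 21−11 = 10
LF_E = LS_H = 21; LS_E = 21−3 = 18
LF_D = LS_H = 21; LS_D = 21−13 = 8
LF_C = LS_G = 15; LS_C = 15−4 = 11
LF_B = min(LS_D=8, LS_E=18, LS_F=10) = 8; LS_B = 8−5 = 3
LF_A = min(LS_C=11, LS_E=18) = 11; LS_A = 11−11 = 0
Slack_F = LS_F − ES_F = 10 − 5 = 5

5 hours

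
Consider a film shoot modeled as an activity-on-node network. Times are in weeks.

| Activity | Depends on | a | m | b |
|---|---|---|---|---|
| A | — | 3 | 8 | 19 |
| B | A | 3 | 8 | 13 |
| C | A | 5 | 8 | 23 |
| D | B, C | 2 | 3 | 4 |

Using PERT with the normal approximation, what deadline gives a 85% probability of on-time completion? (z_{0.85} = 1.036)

te_A = (3 + 4·8 + 19)/6 = 54/6 = 9; σ²_A = ((19−3)/6)² = 7.111
te_B = (3 + 4·8 + 13)/6 = 48/6 = 8; σ²_B = ((13−3)/6)² = 2.778
te_C = (5 + 4·8 + 23)/6 = 60/6 = 10; σ²_C = ((23−5)/6)² = 9.000
te_D = (2 + 4·3 + 4)/6 = 18/6 = 3; σ²_D = ((4−2)/6)² = 0.111

Forward pass:
ES_A = 0; EF_A = 9
ES_B = 9; EF_B = 9+8 = 17
ES_C = 9; EF_C = 9+10 = 19
ES_D = max(EF_B=17, EF_C=19) = 19; EF_D = 19+3 = 22
Expected project duration μ = 22 weeks. Critical path: A → C → D.

Variance along critical path = 7.111 + 9.000 + 0.111 = 16.222; σ = 4.028 weeks.
D = μ + z·σ = 22 + 1.036·4.028 = 26.2 weeks

26.2 weeks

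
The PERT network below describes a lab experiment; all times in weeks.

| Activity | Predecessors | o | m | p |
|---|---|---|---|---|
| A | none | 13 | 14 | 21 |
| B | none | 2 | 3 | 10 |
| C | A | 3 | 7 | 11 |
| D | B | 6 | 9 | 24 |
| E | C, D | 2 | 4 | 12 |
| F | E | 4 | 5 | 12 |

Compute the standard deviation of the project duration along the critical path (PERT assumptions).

te_A = (13 + 4·14 + 21)/6 = 90/6 = 15; σ²_A = ((21−13)/6)² = 1.778
te_B = (2 + 4·3 + 10)/6 = 24/6 = 4; σ²_B = ((10−2)/6)² = 1.778
te_C = (3 + 4·7 + 11)/6 = 42/6 = 7; σ²_C = ((11−3)/6)² = 1.778
te_D = (6 + 4·9 + 24)/6 = 66/6 = 11; σ²_D = ((24−6)/6)² = 9.000
te_E = (2 + 4·4 + 12)/6 = 30/6 = 5; σ²_E = ((12−2)/6)² = 2.778
te_F = (4 + 4·5 + 12)/6 = 36/6 = 6; σ²_F = ((12−4)/6)² = 1.778

Forward pass:
ES_A = 0; EF_A = 15
ES_B = 0; EF_B = 4
ES_C = 15; EF_C = 15+7 = 22
ES_D = 4; EF_D = 4+11 = 15
ES_E = max(EF_C=22, EF_D=15) = 22; EF_E = 22+5 = 27
ES_F = 27; EF_F = 27+6 = 33
Expected project duration μ = 33 weeks. Critical path: A → C → E → F.

Variance along critical path = 1.778 + 1.778 + 2.778 + 1.778 = 8.111
σ = √8.111 = 2.848 weeks

2.85 weeks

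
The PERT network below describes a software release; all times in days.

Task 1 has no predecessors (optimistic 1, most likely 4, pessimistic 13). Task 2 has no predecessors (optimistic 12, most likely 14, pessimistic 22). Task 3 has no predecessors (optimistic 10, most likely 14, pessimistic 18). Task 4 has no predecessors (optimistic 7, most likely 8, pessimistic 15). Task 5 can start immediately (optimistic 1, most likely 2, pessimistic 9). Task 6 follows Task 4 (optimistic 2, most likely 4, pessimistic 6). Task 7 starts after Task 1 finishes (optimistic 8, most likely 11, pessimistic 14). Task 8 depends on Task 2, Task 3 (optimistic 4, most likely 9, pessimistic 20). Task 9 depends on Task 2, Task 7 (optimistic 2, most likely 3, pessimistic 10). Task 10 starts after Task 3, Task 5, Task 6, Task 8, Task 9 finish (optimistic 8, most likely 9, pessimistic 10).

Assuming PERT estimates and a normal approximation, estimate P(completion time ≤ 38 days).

0.897

te_Task 1 = (1 + 4·4 + 13)/6 = 30/6 = 5; σ²_Task 1 = ((13−1)/6)² = 4.000
te_Task 2 = (12 + 4·14 + 22)/6 = 90/6 = 15; σ²_Task 2 = ((22−12)/6)² = 2.778
te_Task 3 = (10 + 4·14 + 18)/6 = 84/6 = 14; σ²_Task 3 = ((18−10)/6)² = 1.778
te_Task 4 = (7 + 4·8 + 15)/6 = 54/6 = 9; σ²_Task 4 = ((15−7)/6)² = 1.778
te_Task 5 = (1 + 4·2 + 9)/6 = 18/6 = 3; σ²_Task 5 = ((9−1)/6)² = 1.778
te_Task 6 = (2 + 4·4 + 6)/6 = 24/6 = 4; σ²_Task 6 = ((6−2)/6)² = 0.444
te_Task 7 = (8 + 4·11 + 14)/6 = 66/6 = 11; σ²_Task 7 = ((14−8)/6)² = 1.000
te_Task 8 = (4 + 4·9 + 20)/6 = 60/6 = 10; σ²_Task 8 = ((20−4)/6)² = 7.111
te_Task 9 = (2 + 4·3 + 10)/6 = 24/6 = 4; σ²_Task 9 = ((10−2)/6)² = 1.778
te_Task 10 = (8 + 4·9 + 10)/6 = 54/6 = 9; σ²_Task 10 = ((10−8)/6)² = 0.111

Forward pass:
ES_Task 1 = 0; EF_Task 1 = 5
ES_Task 2 = 0; EF_Task 2 = 15
ES_Task 3 = 0; EF_Task 3 = 14
ES_Task 4 = 0; EF_Task 4 = 9
ES_Task 5 = 0; EF_Task 5 = 3
ES_Task 6 = 9; EF_Task 6 = 9+4 = 13
ES_Task 7 = 5; EF_Task 7 = 5+11 = 16
ES_Task 8 = max(EF_Task 2=15, EF_Task 3=14) = 15; EF_Task 8 = 15+10 = 25
ES_Task 9 = max(EF_Task 2=15, EF_Task 7=16) = 16; EF_Task 9 = 16+4 = 20
ES_Task 10 = max(EF_Task 3=14, EF_Task 5=3, EF_Task 6=13, EF_Task 8=25, EF_Task 9=20) = 25; EF_Task 10 = 25+9 = 34
Expected project duration μ = 34 days. Critical path: Task 2 → Task 8 → Task 10.

Variance along critical path = 2.778 + 7.111 + 0.111 = 10.000; σ = √10.000 = 3.162 days.
Z = (38 − 34) / 3.162 = 1.265
P(T ≤ 38) = Φ(1.265) ≈ 0.897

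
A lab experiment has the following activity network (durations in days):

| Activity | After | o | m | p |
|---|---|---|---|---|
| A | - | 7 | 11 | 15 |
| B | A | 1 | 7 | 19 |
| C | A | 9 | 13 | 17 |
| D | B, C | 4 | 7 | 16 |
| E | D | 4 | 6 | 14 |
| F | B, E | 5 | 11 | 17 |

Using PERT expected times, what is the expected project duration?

te_A = (7 + 4·11 + 15)/6 = 66/6 = 11
te_B = (1 + 4·7 + 19)/6 = 48/6 = 8
te_C = (9 + 4·13 + 17)/6 = 78/6 = 13
te_D = (4 + 4·7 + 16)/6 = 48/6 = 8
te_E = (4 + 4·6 + 14)/6 = 42/6 = 7
te_F = (5 + 4·11 + 17)/6 = 66/6 = 11

Forward pass:
ES_A = 0; EF_A = 11
ES_B = 11; EF_B = 11+8 = 19
ES_C = 11; EF_C = 11+13 = 24
ES_D = max(EF_B=19, EF_C=24) = 24; EF_D = 24+8 = 32
ES_E = 32; EF_E = 32+7 = 39
ES_F = max(EF_B=19, EF_E=39) = 39; EF_F = 39+11 = 50
Expected project duration μ = 50 days. Critical path: A → C → D → E → F.

50 days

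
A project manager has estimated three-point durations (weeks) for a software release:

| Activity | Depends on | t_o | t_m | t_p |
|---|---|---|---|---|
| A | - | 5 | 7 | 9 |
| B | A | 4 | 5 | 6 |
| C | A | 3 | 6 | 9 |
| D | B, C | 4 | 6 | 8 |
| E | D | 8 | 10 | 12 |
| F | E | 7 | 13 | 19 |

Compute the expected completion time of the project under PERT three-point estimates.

te_A = (5 + 4·7 + 9)/6 = 42/6 = 7
te_B = (4 + 4·5 + 6)/6 = 30/6 = 5
te_C = (3 + 4·6 + 9)/6 = 36/6 = 6
te_D = (4 + 4·6 + 8)/6 = 36/6 = 6
te_E = (8 + 4·10 + 12)/6 = 60/6 = 10
te_F = (7 + 4·13 + 19)/6 = 78/6 = 13

Forward pass:
ES_A = 0; EF_A = 7
ES_B = 7; EF_B = 7+5 = 12
ES_C = 7; EF_C = 7+6 = 13
ES_D = max(EF_B=12, EF_C=13) = 13; EF_D = 13+6 = 19
ES_E = 19; EF_E = 19+10 = 29
ES_F = 29; EF_F = 29+13 = 42
Expected project duration μ = 42 weeks. Critical path: A → C → D → E → F.

42 weeks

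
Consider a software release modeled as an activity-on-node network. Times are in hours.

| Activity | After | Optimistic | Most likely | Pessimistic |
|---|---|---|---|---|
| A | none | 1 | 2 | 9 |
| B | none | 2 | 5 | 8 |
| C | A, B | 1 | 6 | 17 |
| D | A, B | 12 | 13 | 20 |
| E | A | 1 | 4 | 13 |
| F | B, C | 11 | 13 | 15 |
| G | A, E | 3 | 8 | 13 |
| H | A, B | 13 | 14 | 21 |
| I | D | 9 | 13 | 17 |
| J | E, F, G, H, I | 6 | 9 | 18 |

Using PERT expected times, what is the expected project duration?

42 hours

te_A = (1 + 4·2 + 9)/6 = 18/6 = 3
te_B = (2 + 4·5 + 8)/6 = 30/6 = 5
te_C = (1 + 4·6 + 17)/6 = 42/6 = 7
te_D = (12 + 4·13 + 20)/6 = 84/6 = 14
te_E = (1 + 4·4 + 13)/6 = 30/6 = 5
te_F = (11 + 4·13 + 15)/6 = 78/6 = 13
te_G = (3 + 4·8 + 13)/6 = 48/6 = 8
te_H = (13 + 4·14 + 21)/6 = 90/6 = 15
te_I = (9 + 4·13 + 17)/6 = 78/6 = 13
te_J = (6 + 4·9 + 18)/6 = 60/6 = 10

Forward pass:
ES_A = 0; EF_A = 3
ES_B = 0; EF_B = 5
ES_C = max(EF_A=3, EF_B=5) = 5; EF_C = 5+7 = 12
ES_D = max(EF_A=3, EF_B=5) = 5; EF_D = 5+14 = 19
ES_E = 3; EF_E = 3+5 = 8
ES_F = max(EF_B=5, EF_C=12) = 12; EF_F = 12+13 = 25
ES_G = max(EF_A=3, EF_E=8) = 8; EF_G = 8+8 = 16
ES_H = max(EF_A=3, EF_B=5) = 5; EF_H = 5+15 = 20
ES_I = 19; EF_I = 19+13 = 32
ES_J = max(EF_E=8, EF_F=25, EF_G=16, EF_H=20, EF_I=32) = 32; EF_J = 32+10 = 42
Expected project duration μ = 42 hours. Critical path: B → D → I → J.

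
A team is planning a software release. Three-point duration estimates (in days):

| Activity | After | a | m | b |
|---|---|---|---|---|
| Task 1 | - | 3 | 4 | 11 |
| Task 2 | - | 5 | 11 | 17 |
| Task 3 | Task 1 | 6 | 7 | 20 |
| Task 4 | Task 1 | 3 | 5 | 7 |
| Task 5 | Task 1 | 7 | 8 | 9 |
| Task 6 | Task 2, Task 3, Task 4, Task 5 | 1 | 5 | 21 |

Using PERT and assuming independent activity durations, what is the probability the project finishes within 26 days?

0.879

te_Task 1 = (3 + 4·4 + 11)/6 = 30/6 = 5; σ²_Task 1 = ((11−3)/6)² = 1.778
te_Task 2 = (5 + 4·11 + 17)/6 = 66/6 = 11; σ²_Task 2 = ((17−5)/6)² = 4.000
te_Task 3 = (6 + 4·7 + 20)/6 = 54/6 = 9; σ²_Task 3 = ((20−6)/6)² = 5.444
te_Task 4 = (3 + 4·5 + 7)/6 = 30/6 = 5; σ²_Task 4 = ((7−3)/6)² = 0.444
te_Task 5 = (7 + 4·8 + 9)/6 = 48/6 = 8; σ²_Task 5 = ((9−7)/6)² = 0.111
te_Task 6 = (1 + 4·5 + 21)/6 = 42/6 = 7; σ²_Task 6 = ((21−1)/6)² = 11.111

Forward pass:
ES_Task 1 = 0; EF_Task 1 = 5
ES_Task 2 = 0; EF_Task 2 = 11
ES_Task 3 = 5; EF_Task 3 = 5+9 = 14
ES_Task 4 = 5; EF_Task 4 = 5+5 = 10
ES_Task 5 = 5; EF_Task 5 = 5+8 = 13
ES_Task 6 = max(EF_Task 2=11, EF_Task 3=14, EF_Task 4=10, EF_Task 5=13) = 14; EF_Task 6 = 14+7 = 21
Expected project duration μ = 21 days. Critical path: Task 1 → Task 3 → Task 6.

Variance along critical path = 1.778 + 5.444 + 11.111 = 18.333; σ = √18.333 = 4.282 days.
Z = (26 − 21) / 4.282 = 1.168
P(T ≤ 26) = Φ(1.168) ≈ 0.879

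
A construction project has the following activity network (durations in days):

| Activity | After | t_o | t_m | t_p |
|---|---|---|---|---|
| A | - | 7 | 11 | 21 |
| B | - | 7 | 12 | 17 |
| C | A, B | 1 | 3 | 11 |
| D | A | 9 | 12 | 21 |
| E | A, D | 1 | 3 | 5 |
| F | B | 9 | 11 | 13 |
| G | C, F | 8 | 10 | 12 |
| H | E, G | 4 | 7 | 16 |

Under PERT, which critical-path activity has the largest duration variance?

te_A = (7 + 4·11 + 21)/6 = 72/6 = 12; σ²_A = ((21−7)/6)² = 5.444
te_B = (7 + 4·12 + 17)/6 = 72/6 = 12; σ²_B = ((17−7)/6)² = 2.778
te_C = (1 + 4·3 + 11)/6 = 24/6 = 4; σ²_C = ((11−1)/6)² = 2.778
te_D = (9 + 4·12 + 21)/6 = 78/6 = 13; σ²_D = ((21−9)/6)² = 4.000
te_E = (1 + 4·3 + 5)/6 = 18/6 = 3; σ²_E = ((5−1)/6)² = 0.444
te_F = (9 + 4·11 + 13)/6 = 66/6 = 11; σ²_F = ((13−9)/6)² = 0.444
te_G = (8 + 4·10 + 12)/6 = 60/6 = 10; σ²_G = ((12−8)/6)² = 0.444
te_H = (4 + 4·7 + 16)/6 = 48/6 = 8; σ²_H = ((16−4)/6)² = 4.000

Forward pass:
ES_A = 0; EF_A = 12
ES_B = 0; EF_B = 12
ES_C = max(EF_A=12, EF_B=12) = 12; EF_C = 12+4 = 16
ES_D = 12; EF_D = 12+13 = 25
ES_E = max(EF_A=12, EF_D=25) = 25; EF_E = 25+3 = 28
ES_F = 12; EF_F = 12+11 = 23
ES_G = max(EF_C=16, EF_F=23) = 23; EF_G = 23+10 = 33
ES_H = max(EF_E=28, EF_G=33) = 33; EF_H = 33+8 = 41
Expected project duration μ = 41 days. Critical path: B → F → G → H.

Variances on critical path: σ²_B=2.778, σ²_F=0.444, σ²_G=0.444, σ²_H=4.000.
Largest is σ²_H = 4.000.

H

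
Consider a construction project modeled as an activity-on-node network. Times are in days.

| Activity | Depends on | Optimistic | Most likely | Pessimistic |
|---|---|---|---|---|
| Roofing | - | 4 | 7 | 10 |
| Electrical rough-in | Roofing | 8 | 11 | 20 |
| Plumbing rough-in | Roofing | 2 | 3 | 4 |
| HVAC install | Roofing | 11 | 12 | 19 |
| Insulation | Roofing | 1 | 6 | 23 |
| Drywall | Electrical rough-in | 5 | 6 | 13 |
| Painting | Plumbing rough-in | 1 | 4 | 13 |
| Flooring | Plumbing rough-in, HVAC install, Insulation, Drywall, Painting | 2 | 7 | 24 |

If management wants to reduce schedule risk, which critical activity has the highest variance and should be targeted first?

Flooring

te_Roofing = (4 + 4·7 + 10)/6 = 42/6 = 7; σ²_Roofing = ((10−4)/6)² = 1.000
te_Electrical rough-in = (8 + 4·11 + 20)/6 = 72/6 = 12; σ²_Electrical rough-in = ((20−8)/6)² = 4.000
te_Plumbing rough-in = (2 + 4·3 + 4)/6 = 18/6 = 3; σ²_Plumbing rough-in = ((4−2)/6)² = 0.111
te_HVAC install = (11 + 4·12 + 19)/6 = 78/6 = 13; σ²_HVAC install = ((19−11)/6)² = 1.778
te_Insulation = (1 + 4·6 + 23)/6 = 48/6 = 8; σ²_Insulation = ((23−1)/6)² = 13.444
te_Drywall = (5 + 4·6 + 13)/6 = 42/6 = 7; σ²_Drywall = ((13−5)/6)² = 1.778
te_Painting = (1 + 4·4 + 13)/6 = 30/6 = 5; σ²_Painting = ((13−1)/6)² = 4.000
te_Flooring = (2 + 4·7 + 24)/6 = 54/6 = 9; σ²_Flooring = ((24−2)/6)² = 13.444

Forward pass:
ES_Roofing = 0; EF_Roofing = 7
ES_Electrical rough-in = 7; EF_Electrical rough-in = 7+12 = 19
ES_Plumbing rough-in = 7; EF_Plumbing rough-in = 7+3 = 10
ES_HVAC install = 7; EF_HVAC install = 7+13 = 20
ES_Insulation = 7; EF_Insulation = 7+8 = 15
ES_Drywall = 19; EF_Drywall = 19+7 = 26
ES_Painting = 10; EF_Painting = 10+5 = 15
ES_Flooring = max(EF_Plumbing rough-in=10, EF_HVAC install=20, EF_Insulation=15, EF_Drywall=26, EF_Painting=15) = 26; EF_Flooring = 26+9 = 35
Expected project duration μ = 35 days. Critical path: Roofing → Electrical rough-in → Drywall → Flooring.

Variances on critical path: σ²_Roofing=1.000, σ²_Electrical rough-in=4.000, σ²_Drywall=1.778, σ²_Flooring=13.444.
Largest is σ²_Flooring = 13.444.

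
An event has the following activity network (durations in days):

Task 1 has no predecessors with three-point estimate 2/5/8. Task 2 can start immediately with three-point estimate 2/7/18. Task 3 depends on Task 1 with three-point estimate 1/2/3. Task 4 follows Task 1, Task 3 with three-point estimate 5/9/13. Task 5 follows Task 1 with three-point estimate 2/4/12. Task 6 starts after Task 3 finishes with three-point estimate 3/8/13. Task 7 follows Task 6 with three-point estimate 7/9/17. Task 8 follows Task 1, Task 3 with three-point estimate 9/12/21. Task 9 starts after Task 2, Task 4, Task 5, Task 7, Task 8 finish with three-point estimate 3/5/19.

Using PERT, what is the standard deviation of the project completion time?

3.71 days

te_Task 1 = (2 + 4·5 + 8)/6 = 30/6 = 5; σ²_Task 1 = ((8−2)/6)² = 1.000
te_Task 2 = (2 + 4·7 + 18)/6 = 48/6 = 8; σ²_Task 2 = ((18−2)/6)² = 7.111
te_Task 3 = (1 + 4·2 + 3)/6 = 12/6 = 2; σ²_Task 3 = ((3−1)/6)² = 0.111
te_Task 4 = (5 + 4·9 + 13)/6 = 54/6 = 9; σ²_Task 4 = ((13−5)/6)² = 1.778
te_Task 5 = (2 + 4·4 + 12)/6 = 30/6 = 5; σ²_Task 5 = ((12−2)/6)² = 2.778
te_Task 6 = (3 + 4·8 + 13)/6 = 48/6 = 8; σ²_Task 6 = ((13−3)/6)² = 2.778
te_Task 7 = (7 + 4·9 + 17)/6 = 60/6 = 10; σ²_Task 7 = ((17−7)/6)² = 2.778
te_Task 8 = (9 + 4·12 + 21)/6 = 78/6 = 13; σ²_Task 8 = ((21−9)/6)² = 4.000
te_Task 9 = (3 + 4·5 + 19)/6 = 42/6 = 7; σ²_Task 9 = ((19−3)/6)² = 7.111

Forward pass:
ES_Task 1 = 0; EF_Task 1 = 5
ES_Task 2 = 0; EF_Task 2 = 8
ES_Task 3 = 5; EF_Task 3 = 5+2 = 7
ES_Task 4 = max(EF_Task 1=5, EF_Task 3=7) = 7; EF_Task 4 = 7+9 = 16
ES_Task 5 = 5; EF_Task 5 = 5+5 = 10
ES_Task 6 = 7; EF_Task 6 = 7+8 = 15
ES_Task 7 = 15; EF_Task 7 = 15+10 = 25
ES_Task 8 = max(EF_Task 1=5, EF_Task 3=7) = 7; EF_Task 8 = 7+13 = 20
ES_Task 9 = max(EF_Task 2=8, EF_Task 4=16, EF_Task 5=10, EF_Task 7=25, EF_Task 8=20) = 25; EF_Task 9 = 25+7 = 32
Expected project duration μ = 32 days. Critical path: Task 1 → Task 3 → Task 6 → Task 7 → Task 9.

Variance along critical path = 1.000 + 0.111 + 2.778 + 2.778 + 7.111 = 13.778
σ = √13.778 = 3.712 days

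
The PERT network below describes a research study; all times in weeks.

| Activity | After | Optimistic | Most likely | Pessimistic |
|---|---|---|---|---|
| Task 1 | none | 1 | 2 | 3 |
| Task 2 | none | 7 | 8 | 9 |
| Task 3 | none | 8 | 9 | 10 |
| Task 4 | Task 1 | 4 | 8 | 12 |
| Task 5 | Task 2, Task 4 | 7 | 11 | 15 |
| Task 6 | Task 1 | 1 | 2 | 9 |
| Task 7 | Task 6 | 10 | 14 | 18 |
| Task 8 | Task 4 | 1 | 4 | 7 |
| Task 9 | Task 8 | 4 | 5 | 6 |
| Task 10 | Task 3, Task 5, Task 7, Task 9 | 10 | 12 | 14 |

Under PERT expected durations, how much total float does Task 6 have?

te_Task 1 = (1 + 4·2 + 3)/6 = 12/6 = 2
te_Task 2 = (7 + 4·8 + 9)/6 = 48/6 = 8
te_Task 3 = (8 + 4·9 + 10)/6 = 54/6 = 9
te_Task 4 = (4 + 4·8 + 12)/6 = 48/6 = 8
te_Task 5 = (7 + 4·11 + 15)/6 = 66/6 = 11
te_Task 6 = (1 + 4·2 + 9)/6 = 18/6 = 3
te_Task 7 = (10 + 4·14 + 18)/6 = 84/6 = 14
te_Task 8 = (1 + 4·4 + 7)/6 = 24/6 = 4
te_Task 9 = (4 + 4·5 + 6)/6 = 30/6 = 5
te_Task 10 = (10 + 4·12 + 14)/6 = 72/6 = 12

Forward pass:
ES_Task 1 = 0; EF_Task 1 = 2
ES_Task 2 = 0; EF_Task 2 = 8
ES_Task 3 = 0; EF_Task 3 = 9
ES_Task 4 = 2; EF_Task 4 = 2+8 = 10
ES_Task 5 = max(EF_Task 2=8, EF_Task 4=10) = 10; EF_Task 5 = 10+11 = 21
ES_Task 6 = 2; EF_Task 6 = 2+3 = 5
ES_Task 7 = 5; EF_Task 7 = 5+14 = 19
ES_Task 8 = 10; EF_Task 8 = 10+4 = 14
ES_Task 9 = 14; EF_Task 9 = 14+5 = 19
ES_Task 10 = max(EF_Task 3=9, EF_Task 5=21, EF_Task 7=19, EF_Task 9=19) = 21; EF_Task 10 = 21+12 = 33
Expected project duration μ = 33 weeks. Critical path: Task 1 → Task 4 → Task 5 → Task 10.

Backward pass:
LF_Task 10 = 33; LS_Task 10 = 33−12 = 21
LF_Task 9 = LS_Task 10 = 21; LS_Task 9 = 21−5 = 16
LF_Task 8 = LS_Task 9 = 16; LS_Task 8 = 16−4 = 12
LF_Task 7 = LS_Task 10 = 21; LS_Task 7 = 21−14 = 7
LF_Task 6 = LS_Task 7 = 7; LS_Task 6 = 7−3 = 4
LF_Task 5 = LS_Task 10 = 21; LS_Task 5 = 21−11 = 10
LF_Task 4 = min(LS_Task 5=10, LS_Task 8=12) = 10; LS_Task 4 = 10−8 = 2
LF_Task 3 = LS_Task 10 = 21; LS_Task 3 = 21−9 = 12
LF_Task 2 = LS_Task 5 = 10; LS_Task 2 = 10−8 = 2
LF_Task 1 = min(LS_Task 4=2, LS_Task 6=4) = 2; LS_Task 1 = 2−2 = 0
Slack_Task 6 = LS_Task 6 − ES_Task 6 = 4 − 2 = 2

2 weeks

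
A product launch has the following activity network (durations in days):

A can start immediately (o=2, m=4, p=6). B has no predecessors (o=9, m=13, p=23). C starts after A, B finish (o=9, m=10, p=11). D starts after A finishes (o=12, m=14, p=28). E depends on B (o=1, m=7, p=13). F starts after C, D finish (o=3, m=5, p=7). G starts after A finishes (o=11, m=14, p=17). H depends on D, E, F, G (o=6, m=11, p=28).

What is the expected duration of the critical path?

42 days

te_A = (2 + 4·4 + 6)/6 = 24/6 = 4
te_B = (9 + 4·13 + 23)/6 = 84/6 = 14
te_C = (9 + 4·10 + 11)/6 = 60/6 = 10
te_D = (12 + 4·14 + 28)/6 = 96/6 = 16
te_E = (1 + 4·7 + 13)/6 = 42/6 = 7
te_F = (3 + 4·5 + 7)/6 = 30/6 = 5
te_G = (11 + 4·14 + 17)/6 = 84/6 = 14
te_H = (6 + 4·11 + 28)/6 = 78/6 = 13

Forward pass:
ES_A = 0; EF_A = 4
ES_B = 0; EF_B = 14
ES_C = max(EF_A=4, EF_B=14) = 14; EF_C = 14+10 = 24
ES_D = 4; EF_D = 4+16 = 20
ES_E = 14; EF_E = 14+7 = 21
ES_F = max(EF_C=24, EF_D=20) = 24; EF_F = 24+5 = 29
ES_G = 4; EF_G = 4+14 = 18
ES_H = max(EF_D=20, EF_E=21, EF_F=29, EF_G=18) = 29; EF_H = 29+13 = 42
Expected project duration μ = 42 days. Critical path: B → C → F → H.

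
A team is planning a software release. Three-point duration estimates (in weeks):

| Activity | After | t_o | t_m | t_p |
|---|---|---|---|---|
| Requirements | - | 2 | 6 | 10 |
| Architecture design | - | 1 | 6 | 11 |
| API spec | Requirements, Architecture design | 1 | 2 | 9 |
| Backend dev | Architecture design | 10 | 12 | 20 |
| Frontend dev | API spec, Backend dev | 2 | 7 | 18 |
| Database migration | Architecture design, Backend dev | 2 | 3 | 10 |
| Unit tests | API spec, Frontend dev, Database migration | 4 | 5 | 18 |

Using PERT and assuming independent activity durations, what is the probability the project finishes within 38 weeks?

0.826

te_Requirements = (2 + 4·6 + 10)/6 = 36/6 = 6; σ²_Requirements = ((10−2)/6)² = 1.778
te_Architecture design = (1 + 4·6 + 11)/6 = 36/6 = 6; σ²_Architecture design = ((11−1)/6)² = 2.778
te_API spec = (1 + 4·2 + 9)/6 = 18/6 = 3; σ²_API spec = ((9−1)/6)² = 1.778
te_Backend dev = (10 + 4·12 + 20)/6 = 78/6 = 13; σ²_Backend dev = ((20−10)/6)² = 2.778
te_Frontend dev = (2 + 4·7 + 18)/6 = 48/6 = 8; σ²_Frontend dev = ((18−2)/6)² = 7.111
te_Database migration = (2 + 4·3 + 10)/6 = 24/6 = 4; σ²_Database migration = ((10−2)/6)² = 1.778
te_Unit tests = (4 + 4·5 + 18)/6 = 42/6 = 7; σ²_Unit tests = ((18−4)/6)² = 5.444

Forward pass:
ES_Requirements = 0; EF_Requirements = 6
ES_Architecture design = 0; EF_Architecture design = 6
ES_API spec = max(EF_Requirements=6, EF_Architecture design=6) = 6; EF_API spec = 6+3 = 9
ES_Backend dev = 6; EF_Backend dev = 6+13 = 19
ES_Frontend dev = max(EF_API spec=9, EF_Backend dev=19) = 19; EF_Frontend dev = 19+8 = 27
ES_Database migration = max(EF_Architecture design=6, EF_Backend dev=19) = 19; EF_Database migration = 19+4 = 23
ES_Unit tests = max(EF_API spec=9, EF_Frontend dev=27, EF_Database migration=23) = 27; EF_Unit tests = 27+7 = 34
Expected project duration μ = 34 weeks. Critical path: Architecture design → Backend dev → Frontend dev → Unit tests.

Variance along critical path = 2.778 + 2.778 + 7.111 + 5.444 = 18.111; σ = √18.111 = 4.256 weeks.
Z = (38 − 34) / 4.256 = 0.940
P(T ≤ 38) = Φ(0.940) ≈ 0.826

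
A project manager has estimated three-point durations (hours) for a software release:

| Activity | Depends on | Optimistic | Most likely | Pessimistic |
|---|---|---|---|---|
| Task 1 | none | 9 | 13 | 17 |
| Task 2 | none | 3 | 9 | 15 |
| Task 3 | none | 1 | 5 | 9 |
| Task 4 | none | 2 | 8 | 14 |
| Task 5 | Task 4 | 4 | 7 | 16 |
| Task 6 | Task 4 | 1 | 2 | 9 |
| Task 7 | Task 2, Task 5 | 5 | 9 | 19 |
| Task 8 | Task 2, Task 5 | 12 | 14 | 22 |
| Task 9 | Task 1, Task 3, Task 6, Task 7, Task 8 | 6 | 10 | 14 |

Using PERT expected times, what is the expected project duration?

te_Task 1 = (9 + 4·13 + 17)/6 = 78/6 = 13
te_Task 2 = (3 + 4·9 + 15)/6 = 54/6 = 9
te_Task 3 = (1 + 4·5 + 9)/6 = 30/6 = 5
te_Task 4 = (2 + 4·8 + 14)/6 = 48/6 = 8
te_Task 5 = (4 + 4·7 + 16)/6 = 48/6 = 8
te_Task 6 = (1 + 4·2 + 9)/6 = 18/6 = 3
te_Task 7 = (5 + 4·9 + 19)/6 = 60/6 = 10
te_Task 8 = (12 + 4·14 + 22)/6 = 90/6 = 15
te_Task 9 = (6 + 4·10 + 14)/6 = 60/6 = 10

Forward pass:
ES_Task 1 = 0; EF_Task 1 = 13
ES_Task 2 = 0; EF_Task 2 = 9
ES_Task 3 = 0; EF_Task 3 = 5
ES_Task 4 = 0; EF_Task 4 = 8
ES_Task 5 = 8; EF_Task 5 = 8+8 = 16
ES_Task 6 = 8; EF_Task 6 = 8+3 = 11
ES_Task 7 = max(EF_Task 2=9, EF_Task 5=16) = 16; EF_Task 7 = 16+10 = 26
ES_Task 8 = max(EF_Task 2=9, EF_Task 5=16) = 16; EF_Task 8 = 16+15 = 31
ES_Task 9 = max(EF_Task 1=13, EF_Task 3=5, EF_Task 6=11, EF_Task 7=26, EF_Task 8=31) = 31; EF_Task 9 = 31+10 = 41
Expected project duration μ = 41 hours. Critical path: Task 4 → Task 5 → Task 8 → Task 9.

41 hours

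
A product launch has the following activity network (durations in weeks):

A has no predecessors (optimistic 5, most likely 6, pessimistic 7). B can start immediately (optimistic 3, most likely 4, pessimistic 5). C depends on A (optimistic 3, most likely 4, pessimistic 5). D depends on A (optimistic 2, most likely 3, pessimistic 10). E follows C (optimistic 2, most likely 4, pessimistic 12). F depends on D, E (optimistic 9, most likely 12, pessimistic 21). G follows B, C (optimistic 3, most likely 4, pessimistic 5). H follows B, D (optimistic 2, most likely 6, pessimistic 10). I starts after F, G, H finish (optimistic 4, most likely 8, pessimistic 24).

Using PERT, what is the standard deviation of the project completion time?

te_A = (5 + 4·6 + 7)/6 = 36/6 = 6; σ²_A = ((7−5)/6)² = 0.111
te_B = (3 + 4·4 + 5)/6 = 24/6 = 4; σ²_B = ((5−3)/6)² = 0.111
te_C = (3 + 4·4 + 5)/6 = 24/6 = 4; σ²_C = ((5−3)/6)² = 0.111
te_D = (2 + 4·3 + 10)/6 = 24/6 = 4; σ²_D = ((10−2)/6)² = 1.778
te_E = (2 + 4·4 + 12)/6 = 30/6 = 5; σ²_E = ((12−2)/6)² = 2.778
te_F = (9 + 4·12 + 21)/6 = 78/6 = 13; σ²_F = ((21−9)/6)² = 4.000
te_G = (3 + 4·4 + 5)/6 = 24/6 = 4; σ²_G = ((5−3)/6)² = 0.111
te_H = (2 + 4·6 + 10)/6 = 36/6 = 6; σ²_H = ((10−2)/6)² = 1.778
te_I = (4 + 4·8 + 24)/6 = 60/6 = 10; σ²_I = ((24−4)/6)² = 11.111

Forward pass:
ES_A = 0; EF_A = 6
ES_B = 0; EF_B = 4
ES_C = 6; EF_C = 6+4 = 10
ES_D = 6; EF_D = 6+4 = 10
ES_E = 10; EF_E = 10+5 = 15
ES_F = max(EF_D=10, EF_E=15) = 15; EF_F = 15+13 = 28
ES_G = max(EF_B=4, EF_C=10) = 10; EF_G = 10+4 = 14
ES_H = max(EF_B=4, EF_D=10) = 10; EF_H = 10+6 = 16
ES_I = max(EF_F=28, EF_G=14, EF_H=16) = 28; EF_I = 28+10 = 38
Expected project duration μ = 38 weeks. Critical path: A → C → E → F → I.

Variance along critical path = 0.111 + 0.111 + 2.778 + 4.000 + 11.111 = 18.111
σ = √18.111 = 4.256 weeks

4.26 weeks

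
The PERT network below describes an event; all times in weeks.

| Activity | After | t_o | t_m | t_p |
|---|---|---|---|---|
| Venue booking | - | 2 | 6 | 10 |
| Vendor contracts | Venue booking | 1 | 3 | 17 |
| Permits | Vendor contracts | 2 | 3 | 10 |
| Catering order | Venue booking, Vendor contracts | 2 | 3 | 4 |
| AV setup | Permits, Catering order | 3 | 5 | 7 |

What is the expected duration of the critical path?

20 weeks

te_Venue booking = (2 + 4·6 + 10)/6 = 36/6 = 6
te_Vendor contracts = (1 + 4·3 + 17)/6 = 30/6 = 5
te_Permits = (2 + 4·3 + 10)/6 = 24/6 = 4
te_Catering order = (2 + 4·3 + 4)/6 = 18/6 = 3
te_AV setup = (3 + 4·5 + 7)/6 = 30/6 = 5

Forward pass:
ES_Venue booking = 0; EF_Venue booking = 6
ES_Vendor contracts = 6; EF_Vendor contracts = 6+5 = 11
ES_Permits = 11; EF_Permits = 11+4 = 15
ES_Catering order = max(EF_Venue booking=6, EF_Vendor contracts=11) = 11; EF_Catering order = 11+3 = 14
ES_AV setup = max(EF_Permits=15, EF_Catering order=14) = 15; EF_AV setup = 15+5 = 20
Expected project duration μ = 20 weeks. Critical path: Venue booking → Vendor contracts → Permits → AV setup.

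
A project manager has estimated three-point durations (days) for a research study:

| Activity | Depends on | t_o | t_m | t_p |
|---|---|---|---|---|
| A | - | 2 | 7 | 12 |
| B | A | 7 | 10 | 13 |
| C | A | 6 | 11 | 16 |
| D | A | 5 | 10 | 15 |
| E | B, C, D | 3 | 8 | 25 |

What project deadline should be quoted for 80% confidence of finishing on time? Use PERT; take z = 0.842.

te_A = (2 + 4·7 + 12)/6 = 42/6 = 7; σ²_A = ((12−2)/6)² = 2.778
te_B = (7 + 4·10 + 13)/6 = 60/6 = 10; σ²_B = ((13−7)/6)² = 1.000
te_C = (6 + 4·11 + 16)/6 = 66/6 = 11; σ²_C = ((16−6)/6)² = 2.778
te_D = (5 + 4·10 + 15)/6 = 60/6 = 10; σ²_D = ((15−5)/6)² = 2.778
te_E = (3 + 4·8 + 25)/6 = 60/6 = 10; σ²_E = ((25−3)/6)² = 13.444

Forward pass:
ES_A = 0; EF_A = 7
ES_B = 7; EF_B = 7+10 = 17
ES_C = 7; EF_C = 7+11 = 18
ES_D = 7; EF_D = 7+10 = 17
ES_E = max(EF_B=17, EF_C=18, EF_D=17) = 18; EF_E = 18+10 = 28
Expected project duration μ = 28 days. Critical path: A → C → E.

Variance along critical path = 2.778 + 2.778 + 13.444 = 19.000; σ = 4.359 days.
D = μ + z·σ = 28 + 0.842·4.359 = 31.7 days

31.7 days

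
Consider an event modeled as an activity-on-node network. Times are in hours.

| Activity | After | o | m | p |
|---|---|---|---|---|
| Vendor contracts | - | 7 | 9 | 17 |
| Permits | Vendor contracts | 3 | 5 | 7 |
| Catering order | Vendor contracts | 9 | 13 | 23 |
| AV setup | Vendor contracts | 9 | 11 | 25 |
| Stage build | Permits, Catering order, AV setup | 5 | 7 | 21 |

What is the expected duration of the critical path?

te_Vendor contracts = (7 + 4·9 + 17)/6 = 60/6 = 10
te_Permits = (3 + 4·5 + 7)/6 = 30/6 = 5
te_Catering order = (9 + 4·13 + 23)/6 = 84/6 = 14
te_AV setup = (9 + 4·11 + 25)/6 = 78/6 = 13
te_Stage build = (5 + 4·7 + 21)/6 = 54/6 = 9

Forward pass:
ES_Vendor contracts = 0; EF_Vendor contracts = 10
ES_Permits = 10; EF_Permits = 10+5 = 15
ES_Catering order = 10; EF_Catering order = 10+14 = 24
ES_AV setup = 10; EF_AV setup = 10+13 = 23
ES_Stage build = max(EF_Permits=15, EF_Catering order=24, EF_AV setup=23) = 24; EF_Stage build = 24+9 = 33
Expected project duration μ = 33 hours. Critical path: Vendor contracts → Catering order → Stage build.

33 hours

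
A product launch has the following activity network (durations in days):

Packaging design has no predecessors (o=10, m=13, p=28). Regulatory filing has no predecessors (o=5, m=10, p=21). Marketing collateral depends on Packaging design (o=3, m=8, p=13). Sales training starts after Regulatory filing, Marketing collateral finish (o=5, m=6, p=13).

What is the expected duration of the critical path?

te_Packaging design = (10 + 4·13 + 28)/6 = 90/6 = 15
te_Regulatory filing = (5 + 4·10 + 21)/6 = 66/6 = 11
te_Marketing collateral = (3 + 4·8 + 13)/6 = 48/6 = 8
te_Sales training = (5 + 4·6 + 13)/6 = 42/6 = 7

Forward pass:
ES_Packaging design = 0; EF_Packaging design = 15
ES_Regulatory filing = 0; EF_Regulatory filing = 11
ES_Marketing collateral = 15; EF_Marketing collateral = 15+8 = 23
ES_Sales training = max(EF_Regulatory filing=11, EF_Marketing collateral=23) = 23; EF_Sales training = 23+7 = 30
Expected project duration μ = 30 days. Critical path: Packaging design → Marketing collateral → Sales training.

30 days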